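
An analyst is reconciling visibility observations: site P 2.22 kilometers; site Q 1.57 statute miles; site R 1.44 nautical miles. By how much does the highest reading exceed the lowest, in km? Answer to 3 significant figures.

site Q: 1.57 SM = 2.52667 km.
site R: 1.44 nmi = 2.66688 km.
Spread: 2.66688 − 2.22000 = 0.447 km.

0.447 km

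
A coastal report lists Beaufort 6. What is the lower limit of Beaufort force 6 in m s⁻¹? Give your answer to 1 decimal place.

Beaufort 6 (strong breeze) spans 10.8–13.8 m/s.

10.8 m/s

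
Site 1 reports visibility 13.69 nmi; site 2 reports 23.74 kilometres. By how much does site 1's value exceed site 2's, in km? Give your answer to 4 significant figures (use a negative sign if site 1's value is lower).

1.614 km

site 1: 13.69 nmi = 25.35388 km.
Difference: 25.35388 − 23.74000 = 1.614 km.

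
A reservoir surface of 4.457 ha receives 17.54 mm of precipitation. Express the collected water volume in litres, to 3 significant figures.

Area: 4.457 ha = 44570 m².
1 mm over 1 m² is 1 L, so volume = 17.54 × 44570 = 781757.8 L ≈ 782000 L.

782000 litres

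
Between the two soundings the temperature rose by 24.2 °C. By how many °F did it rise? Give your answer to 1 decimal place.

A change of 1 °C equals a change of 1.8 °F: Δ°F = 24.2 × 1.8 = 43.6 °F.

43.6 °F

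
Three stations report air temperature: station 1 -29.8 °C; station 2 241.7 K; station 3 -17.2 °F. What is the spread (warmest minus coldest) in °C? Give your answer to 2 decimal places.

station 2: 241.7 K = -31.450 °C.
station 3: -17.2 °F = -27.333 °C.
Spread: (-27.333) − (-31.450) = 4.117 °C.

4.12 °C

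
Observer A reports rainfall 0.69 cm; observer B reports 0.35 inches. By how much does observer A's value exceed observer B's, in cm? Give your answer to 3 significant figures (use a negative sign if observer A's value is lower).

-0.199 cm

observer B: 0.35 in = 0.88900 cm.
Difference: 0.69000 − 0.88900 = -0.199 cm.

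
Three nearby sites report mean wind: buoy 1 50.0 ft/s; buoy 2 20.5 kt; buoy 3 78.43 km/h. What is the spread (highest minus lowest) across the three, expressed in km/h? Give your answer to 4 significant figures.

40.46 km/h

buoy 1: 50.0 ft/s = 54.8640 km/h.
buoy 2: 20.5 kt = 37.9660 km/h.
Spread: 78.4300 − 37.9660 = 40.46 km/h.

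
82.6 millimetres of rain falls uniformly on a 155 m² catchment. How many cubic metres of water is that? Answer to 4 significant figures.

12.80 cubic metres

1 mm over 1 m² is 1 L, so volume = 82.6 × 155 = 12803 L = 12.80 m³.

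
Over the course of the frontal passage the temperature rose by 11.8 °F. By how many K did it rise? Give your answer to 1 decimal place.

6.6 K

A change of 1 °C equals a change of 1.8 °F: ΔK = 11.8 × 0.5556 = 6.6 K.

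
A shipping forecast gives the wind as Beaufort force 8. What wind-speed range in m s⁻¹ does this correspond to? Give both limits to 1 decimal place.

17.2 to 20.7 m/s

Beaufort 8 (gale) spans 17.2–20.7 m/s.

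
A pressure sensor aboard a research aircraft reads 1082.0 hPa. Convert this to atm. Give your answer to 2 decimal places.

1 hPa = 0.000986923 atm, so 1082.0 × 0.000986923 = 1.07 atm.

1.07 atm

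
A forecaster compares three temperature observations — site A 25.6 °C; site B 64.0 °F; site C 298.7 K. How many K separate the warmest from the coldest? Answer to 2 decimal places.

site B: 64.0 °F = 17.778 °C.
site C: 298.7 K = 25.550 °C.
Spread: 25.600 − 17.778 = 7.822 °C.

7.82 K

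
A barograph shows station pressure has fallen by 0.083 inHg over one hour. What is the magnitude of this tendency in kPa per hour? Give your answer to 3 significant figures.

0.083 inHg / 1 h × 3.38639 kPa/inHg = 0.281 kPa/h.

0.281 kPa per hour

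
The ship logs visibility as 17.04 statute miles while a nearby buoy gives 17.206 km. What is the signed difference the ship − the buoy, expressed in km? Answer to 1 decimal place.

the ship: 17.04 SM = 27.423 km.
Difference: 27.423 − 17.206 = 10.2 km.

10.2 km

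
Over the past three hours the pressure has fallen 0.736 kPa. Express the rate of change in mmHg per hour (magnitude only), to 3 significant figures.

1.84 mmHg per hour

0.736 kPa / 3 h × 7.50062 mmHg/kPa = 1.84 mmHg/h.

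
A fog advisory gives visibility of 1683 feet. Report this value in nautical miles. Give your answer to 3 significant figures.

0.277 nmi

1 ft = 0.000164579 nmi, so 1683 × 0.000164579 = 0.277 nmi.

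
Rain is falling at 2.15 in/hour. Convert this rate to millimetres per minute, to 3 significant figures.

2.15 in/hour × 25.4 mm/in × 0.0166667 hour/minute = 0.910 mm/minute.

0.910 mm/minute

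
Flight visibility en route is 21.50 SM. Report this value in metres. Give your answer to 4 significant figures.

34600 m

1 SM = 1609.34 m, so 21.50 × 1609.34 = 34600 m.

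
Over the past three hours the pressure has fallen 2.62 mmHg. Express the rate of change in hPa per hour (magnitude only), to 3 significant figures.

2.62 mmHg / 3 h × 1.33322 hPa/mmHg = 1.16 hPa/h.

1.16 hPa per hour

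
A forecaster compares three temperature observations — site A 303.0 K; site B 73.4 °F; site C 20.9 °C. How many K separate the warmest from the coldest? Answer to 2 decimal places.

8.95 K

site A: 303.0 K = 29.850 °C.
site B: 73.4 °F = 23.000 °C.
Spread: 29.850 − 20.900 = 8.950 °C.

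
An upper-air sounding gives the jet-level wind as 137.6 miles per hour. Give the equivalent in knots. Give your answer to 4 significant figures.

1 mph = 0.868976 kt, so 137.6 × 0.868976 = 119.6 kt.

119.6 kt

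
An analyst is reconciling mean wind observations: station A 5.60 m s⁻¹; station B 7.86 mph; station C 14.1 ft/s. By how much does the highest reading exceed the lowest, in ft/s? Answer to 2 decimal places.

6.84 ft/s

station A: 5.60 m/s = 18.3727 ft/s.
station B: 7.86 mph = 11.5280 ft/s.
Spread: 18.3727 − 11.5280 = 6.84 ft/s.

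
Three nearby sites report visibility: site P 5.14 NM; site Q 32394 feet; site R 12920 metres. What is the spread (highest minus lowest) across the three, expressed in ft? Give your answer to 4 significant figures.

site P: 5.14 nmi = 31231.23 ft.
site R: 12920 m = 42388.45 ft.
Spread: 42388.45 − 31231.23 = 11160 ft.

11160 ft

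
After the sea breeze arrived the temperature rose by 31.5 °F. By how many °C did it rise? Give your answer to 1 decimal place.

17.5 °C

A change of 1 °C equals a change of 1.8 °F: Δ°C = 31.5 × 0.5556 = 17.5 °C.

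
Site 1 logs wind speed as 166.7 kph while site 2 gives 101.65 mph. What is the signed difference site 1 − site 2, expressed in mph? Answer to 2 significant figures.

1.9 mph

site 1: 166.7 km/h = 103.583 mph.
Difference: 103.583 − 101.650 = 1.9 mph.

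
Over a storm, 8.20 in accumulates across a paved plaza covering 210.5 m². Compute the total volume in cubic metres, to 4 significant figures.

43.84 cubic metres

Depth: 8.20 in × 25.4 = 208.28 mm.
1 mm over 1 m² is 1 L, so volume = 208.28 × 210.5 = 43842.94 L = 43.84 m³.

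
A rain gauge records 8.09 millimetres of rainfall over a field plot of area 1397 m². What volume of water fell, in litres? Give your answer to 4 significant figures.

11300 litres

1 mm over 1 m² is 1 L, so volume = 8.09 × 1397 = 11301.73 L ≈ 11300 L.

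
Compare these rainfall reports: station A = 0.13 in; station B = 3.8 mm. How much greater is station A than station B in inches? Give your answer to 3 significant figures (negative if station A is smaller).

-0.0196 in

station B: 3.8 mm = 0.149606 in.
Difference: 0.130000 − 0.149606 = -0.0196 in.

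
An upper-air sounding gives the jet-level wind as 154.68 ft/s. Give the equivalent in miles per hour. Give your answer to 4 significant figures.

105.5 mph

1 ft/s = 0.681818 mph, so 154.68 × 0.681818 = 105.5 mph.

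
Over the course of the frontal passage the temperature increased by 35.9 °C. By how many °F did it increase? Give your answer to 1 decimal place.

For a temperature change the 32° offset cancels: Δ°F = 35.9 × 1.8 = 64.6 °F.

64.6 °F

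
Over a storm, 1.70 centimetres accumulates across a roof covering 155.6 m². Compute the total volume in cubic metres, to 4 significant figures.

Depth: 1.70 cm × 10 = 17 mm.
1 mm over 1 m² is 1 L, so volume = 17 × 155.6 = 2645.2 L = 2.645 m³.

2.645 cubic metres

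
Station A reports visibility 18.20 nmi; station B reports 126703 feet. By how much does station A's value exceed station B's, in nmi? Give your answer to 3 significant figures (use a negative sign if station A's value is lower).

station B: 126703 ft = 20.8526 nmi.
Difference: 18.2000 − 20.8526 = -2.65 nmi.

-2.65 nmi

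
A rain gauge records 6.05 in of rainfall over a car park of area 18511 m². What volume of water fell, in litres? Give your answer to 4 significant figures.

Depth: 6.05 in × 25.4 = 153.67 mm.
1 mm over 1 m² is 1 L, so volume = 153.67 × 18511 = 2844585.4 L ≈ 2845000 L.

2845000 litres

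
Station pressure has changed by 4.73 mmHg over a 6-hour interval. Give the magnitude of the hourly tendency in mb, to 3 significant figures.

1.05 mb per hour

4.73 mmHg / 6 h × 1.33322 mb/mmHg = 1.05 mb/h.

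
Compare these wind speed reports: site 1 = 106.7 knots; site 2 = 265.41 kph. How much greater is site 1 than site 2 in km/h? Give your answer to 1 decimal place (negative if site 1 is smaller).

site 1: 106.7 kt = 197.608 km/h.
Difference: 197.608 − 265.410 = -67.8 km/h.

-67.8 km/h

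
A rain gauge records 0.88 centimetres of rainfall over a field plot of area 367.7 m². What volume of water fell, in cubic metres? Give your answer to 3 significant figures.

Depth: 0.88 cm × 10 = 8.8 mm.
1 mm over 1 m² is 1 L, so volume = 8.8 × 367.7 = 3235.76 L = 3.24 m³.

3.24 cubic metres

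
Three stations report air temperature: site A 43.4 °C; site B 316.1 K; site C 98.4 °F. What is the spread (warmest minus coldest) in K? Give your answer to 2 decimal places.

site B: 316.1 K = 42.950 °C.
site C: 98.4 °F = 36.889 °C.
Spread: 43.400 − 36.889 = 6.511 °C.

6.51 K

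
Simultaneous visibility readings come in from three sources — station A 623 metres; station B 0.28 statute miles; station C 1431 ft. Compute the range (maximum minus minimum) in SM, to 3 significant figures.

0.116 SM

station A: 623 m = 0.38711 SM.
station C: 1431 ft = 0.27102 SM.
Spread: 0.38711 − 0.27102 = 0.116 SM.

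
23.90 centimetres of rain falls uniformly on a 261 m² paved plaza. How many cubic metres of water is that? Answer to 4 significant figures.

Depth: 23.90 cm × 10 = 239 mm.
1 mm over 1 m² is 1 L, so volume = 239 × 261 = 62379 L = 62.38 m³.

62.38 cubic metres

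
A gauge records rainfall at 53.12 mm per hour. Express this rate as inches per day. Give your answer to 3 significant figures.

53.12 mm/hour × 0.0393701 in/mm × 24 hour/day = 50.2 in/day.

50.2 in/day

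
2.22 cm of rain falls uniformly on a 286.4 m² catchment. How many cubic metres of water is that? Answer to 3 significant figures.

Depth: 2.22 cm × 10 = 22.2 mm.
1 mm over 1 m² is 1 L, so volume = 22.2 × 286.4 = 6358.08 L = 6.36 m³.

6.36 cubic metres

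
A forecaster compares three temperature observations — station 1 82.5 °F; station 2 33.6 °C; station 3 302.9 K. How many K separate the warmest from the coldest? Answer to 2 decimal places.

5.54 K

station 1: 82.5 °F = 28.056 °C.
station 3: 302.9 K = 29.750 °C.
Spread: 33.600 − 28.056 = 5.544 °C.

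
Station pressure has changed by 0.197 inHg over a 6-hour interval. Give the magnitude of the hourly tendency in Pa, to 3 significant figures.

111 Pa per hour

0.197 inHg / 6 h × 3386.39 Pa/inHg = 111 Pa/h.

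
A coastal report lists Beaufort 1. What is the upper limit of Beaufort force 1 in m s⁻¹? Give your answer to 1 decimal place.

1.5 m/s

Beaufort 1 (light air) spans 0.3–1.5 m/s.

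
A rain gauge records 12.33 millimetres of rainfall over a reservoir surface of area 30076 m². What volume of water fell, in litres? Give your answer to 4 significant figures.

370800 litres

1 mm over 1 m² is 1 L, so volume = 12.33 × 30076 = 370837.08 L ≈ 370800 L.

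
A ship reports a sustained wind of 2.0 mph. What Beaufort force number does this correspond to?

Beaufort force 1

2.0 mph = 0.9 m/s, which is Beaufort 1 (light air, 0.3–1.5 m/s).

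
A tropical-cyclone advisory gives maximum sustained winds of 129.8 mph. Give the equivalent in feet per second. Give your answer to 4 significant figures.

1 mph = 1.46667 ft/s, so 129.8 × 1.46667 = 190.4 ft/s.

190.4 ft/s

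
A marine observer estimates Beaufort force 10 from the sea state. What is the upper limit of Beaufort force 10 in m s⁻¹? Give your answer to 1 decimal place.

28.4 m/s

Beaufort 10 (storm) spans 24.5–28.4 m/s.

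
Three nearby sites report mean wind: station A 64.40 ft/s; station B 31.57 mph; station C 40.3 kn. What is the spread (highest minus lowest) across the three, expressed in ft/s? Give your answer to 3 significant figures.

station B: 31.57 mph = 46.303 ft/s.
station C: 40.3 kt = 68.019 ft/s.
Spread: 68.019 − 46.303 = 21.7 ft/s.

21.7 ft/s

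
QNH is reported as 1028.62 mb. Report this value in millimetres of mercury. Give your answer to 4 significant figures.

771.5 mmHg

1 mb = 0.750062 mmHg, so 1028.62 × 0.750062 = 771.5 mmHg.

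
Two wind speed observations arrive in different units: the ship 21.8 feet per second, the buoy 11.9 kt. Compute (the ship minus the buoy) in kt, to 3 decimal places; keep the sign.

1.016 kt

the ship: 21.8 ft/s = 12.91615 kt.
Difference: 12.91615 − 11.90000 = 1.016 kt.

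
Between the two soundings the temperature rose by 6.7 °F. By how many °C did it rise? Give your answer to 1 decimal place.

3.7 °C

For a temperature change the 32° offset cancels: Δ°C = 6.7 × 0.5556 = 3.7 °C.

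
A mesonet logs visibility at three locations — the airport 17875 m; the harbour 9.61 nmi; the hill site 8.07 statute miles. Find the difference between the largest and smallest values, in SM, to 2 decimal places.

the airport: 17875 m = 11.1070 SM.
the harbour: 9.61 nmi = 11.0590 SM.
Spread: 11.1070 − 8.0700 = 3.04 SM.

3.04 SM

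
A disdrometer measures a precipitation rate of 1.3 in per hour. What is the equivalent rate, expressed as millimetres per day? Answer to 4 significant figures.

1.3 in/hour × 25.4 mm/in × 24 hour/day = 792.5 mm/day.

792.5 mm/day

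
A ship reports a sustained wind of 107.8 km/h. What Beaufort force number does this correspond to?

107.8 km/h = 29.9 m/s, which is Beaufort 11 (violent storm, 28.5–32.6 m/s).

Beaufort force 11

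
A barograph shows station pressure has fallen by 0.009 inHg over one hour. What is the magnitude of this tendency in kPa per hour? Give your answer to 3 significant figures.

0.009 inHg / 1 h × 3.38639 kPa/inHg = 0.0305 kPa/h.

0.0305 kPa per hour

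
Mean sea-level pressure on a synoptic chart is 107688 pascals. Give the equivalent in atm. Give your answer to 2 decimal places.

1 Pa = 9.86923e-06 atm, so 107688 × 9.86923e-06 = 1.06 atm.

1.06 atm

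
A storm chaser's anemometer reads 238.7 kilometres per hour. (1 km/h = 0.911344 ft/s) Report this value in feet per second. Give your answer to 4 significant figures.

1 km/h = 0.911344 ft/s, so 238.7 × 0.911344 = 217.5 ft/s.

217.5 ft/s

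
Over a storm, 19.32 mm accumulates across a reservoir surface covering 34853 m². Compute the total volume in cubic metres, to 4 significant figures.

1 mm over 1 m² is 1 L, so volume = 19.32 × 34853 = 673359.96 L = 673.4 m³.

673.4 cubic metres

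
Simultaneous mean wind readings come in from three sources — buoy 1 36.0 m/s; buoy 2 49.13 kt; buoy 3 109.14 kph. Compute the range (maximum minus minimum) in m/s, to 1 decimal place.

10.7 m/s

buoy 2: 49.13 kt = 25.275 m/s.
buoy 3: 109.14 km/h = 30.317 m/s.
Spread: 36.000 − 25.275 = 10.7 m/s.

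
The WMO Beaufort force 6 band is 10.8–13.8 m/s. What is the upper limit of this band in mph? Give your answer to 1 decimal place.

10.8–13.8 m/s × 2.237 = 24.2–30.9 mph.

30.9 mph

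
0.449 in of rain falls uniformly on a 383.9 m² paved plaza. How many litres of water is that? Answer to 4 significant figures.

4378 litres

Depth: 0.449 in × 25.4 = 11.4046 mm.
1 mm over 1 m² is 1 L, so volume = 11.4046 × 383.9 = 4378.2259 L ≈ 4378 L.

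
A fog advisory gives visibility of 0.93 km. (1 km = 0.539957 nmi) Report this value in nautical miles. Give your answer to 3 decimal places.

0.502 nmi

1 km = 0.539957 nmi, so 0.93 × 0.539957 = 0.502 nmi.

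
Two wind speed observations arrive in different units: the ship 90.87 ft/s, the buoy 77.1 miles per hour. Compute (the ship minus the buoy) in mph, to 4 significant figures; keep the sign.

-15.14 mph

the ship: 90.87 ft/s = 61.9568 mph.
Difference: 61.9568 − 77.1000 = -15.14 mph.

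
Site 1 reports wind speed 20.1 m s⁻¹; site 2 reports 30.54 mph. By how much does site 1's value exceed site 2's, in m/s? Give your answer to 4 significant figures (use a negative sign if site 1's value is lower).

site 2: 30.54 mph = 13.65260 m/s.
Difference: 20.10000 − 13.65260 = 6.447 m/s.

6.447 m/s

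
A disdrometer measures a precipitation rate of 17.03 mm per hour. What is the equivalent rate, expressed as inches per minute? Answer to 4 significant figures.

0.01117 in/minute

17.03 mm/hour × 0.0393701 in/mm × 0.0166667 hour/minute = 0.01117 in/minute.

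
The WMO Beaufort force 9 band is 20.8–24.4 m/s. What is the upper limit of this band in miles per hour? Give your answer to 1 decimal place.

20.8–24.4 m/s × 2.237 = 46.5–54.6 mph.

54.6 mph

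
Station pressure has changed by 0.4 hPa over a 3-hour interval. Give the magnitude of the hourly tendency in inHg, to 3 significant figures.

0.00394 inHg per hour

0.4 hPa / 3 h × 0.02953 inHg/hPa = 0.00394 inHg/h.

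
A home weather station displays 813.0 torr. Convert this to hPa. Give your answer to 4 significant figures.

1084 hPa

1 mmHg = 1.33322 hPa, so 813.0 × 1.33322 = 1084 hPa.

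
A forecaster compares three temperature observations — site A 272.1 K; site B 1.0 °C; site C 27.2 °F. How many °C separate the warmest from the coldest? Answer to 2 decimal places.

3.67 °C

site A: 272.1 K = -1.050 °C.
site C: 27.2 °F = -2.667 °C.
Spread: 1.000 − (-2.667) = 3.667 °C.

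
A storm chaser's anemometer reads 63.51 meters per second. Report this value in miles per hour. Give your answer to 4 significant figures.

1 m/s = 2.23694 mph, so 63.51 × 2.23694 = 142.1 mph.

142.1 mph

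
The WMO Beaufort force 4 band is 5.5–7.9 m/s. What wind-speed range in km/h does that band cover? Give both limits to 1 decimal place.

19.8 to 28.4 km/h

5.5–7.9 m/s × 3.6 = 19.8–28.4 km/h.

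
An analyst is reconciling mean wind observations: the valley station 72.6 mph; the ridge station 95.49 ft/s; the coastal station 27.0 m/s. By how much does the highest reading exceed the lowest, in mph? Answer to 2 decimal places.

the ridge station: 95.49 ft/s = 65.1068 mph.
the coastal station: 27.0 m/s = 60.3973 mph.
Spread: 72.6000 − 60.3973 = 12.20 mph.

12.20 mph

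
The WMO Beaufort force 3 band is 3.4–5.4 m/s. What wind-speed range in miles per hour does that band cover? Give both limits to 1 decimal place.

3.4–5.4 m/s × 2.237 = 7.6–12.1 mph.

7.6 to 12.1 mph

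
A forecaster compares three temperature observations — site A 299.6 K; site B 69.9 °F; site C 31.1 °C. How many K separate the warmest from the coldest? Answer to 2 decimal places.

10.04 K

site A: 299.6 K = 26.450 °C.
site B: 69.9 °F = 21.056 °C.
Spread: 31.100 − 21.056 = 10.044 °C.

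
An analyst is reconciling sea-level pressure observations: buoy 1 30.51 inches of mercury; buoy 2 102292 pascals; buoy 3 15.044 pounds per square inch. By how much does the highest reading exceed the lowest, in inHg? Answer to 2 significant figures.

0.42 inHg

buoy 2: 102292 Pa = 30.2068 inHg.
buoy 3: 15.044 psi = 30.6299 inHg.
Spread: 30.6299 − 30.2068 = 0.42 inHg.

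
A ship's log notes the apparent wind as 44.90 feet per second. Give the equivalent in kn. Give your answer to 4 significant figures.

26.60 kt

1 ft/s = 0.592484 kt, so 44.90 × 0.592484 = 26.60 kt.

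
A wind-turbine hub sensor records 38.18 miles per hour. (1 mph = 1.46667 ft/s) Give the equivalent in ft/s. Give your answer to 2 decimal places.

56.00 ft/s

1 mph = 1.46667 ft/s, so 38.18 × 1.46667 = 56.00 ft/s.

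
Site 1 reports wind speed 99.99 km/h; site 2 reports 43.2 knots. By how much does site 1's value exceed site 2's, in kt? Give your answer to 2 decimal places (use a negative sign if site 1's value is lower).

site 1: 99.99 km/h = 53.9903 kt.
Difference: 53.9903 − 43.2000 = 10.79 kt.

10.79 kt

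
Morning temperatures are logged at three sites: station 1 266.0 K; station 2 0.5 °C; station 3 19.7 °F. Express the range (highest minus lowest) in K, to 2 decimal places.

station 1: 266.0 K = -7.150 °C.
station 3: 19.7 °F = -6.833 °C.
Spread: 0.500 − (-7.150) = 7.650 °C.

7.65 K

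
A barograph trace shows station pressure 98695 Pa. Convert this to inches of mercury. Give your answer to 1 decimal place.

1 Pa = 0.0002953 inHg, so 98695 × 0.0002953 = 29.1 inHg.

29.1 inHg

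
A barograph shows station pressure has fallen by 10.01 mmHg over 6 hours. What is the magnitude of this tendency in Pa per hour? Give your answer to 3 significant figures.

10.01 mmHg / 6 h × 133.322 Pa/mmHg = 222 Pa/h.

222 Pa per hour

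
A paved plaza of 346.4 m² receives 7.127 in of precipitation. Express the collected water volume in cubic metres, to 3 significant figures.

62.7 cubic metres

Depth: 7.127 in × 25.4 = 181.0258 mm.
1 mm over 1 m² is 1 L, so volume = 181.0258 × 346.4 = 62707.337 L = 62.7 m³.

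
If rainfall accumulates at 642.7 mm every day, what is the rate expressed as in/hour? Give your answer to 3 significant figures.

642.7 mm/day × 0.0393701 in/mm × 0.0416667 day/hour = 1.05 in/hour.

1.05 in/hour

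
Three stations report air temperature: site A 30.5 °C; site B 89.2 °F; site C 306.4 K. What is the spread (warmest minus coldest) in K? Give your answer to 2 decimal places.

2.75 K

site B: 89.2 °F = 31.778 °C.
site C: 306.4 K = 33.250 °C.
Spread: 33.250 − 30.500 = 2.750 °C.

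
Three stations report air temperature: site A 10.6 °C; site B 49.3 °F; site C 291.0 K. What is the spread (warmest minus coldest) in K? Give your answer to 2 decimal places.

site B: 49.3 °F = 9.611 °C.
site C: 291.0 K = 17.850 °C.
Spread: 17.850 − 9.611 = 8.239 °C.

8.24 K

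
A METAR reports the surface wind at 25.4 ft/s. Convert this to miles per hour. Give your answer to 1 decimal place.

17.3 mph

1 ft/s = 0.681818 mph, so 25.4 × 0.681818 = 17.3 mph.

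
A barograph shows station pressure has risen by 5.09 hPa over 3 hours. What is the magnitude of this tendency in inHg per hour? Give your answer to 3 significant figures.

5.09 hPa / 3 h × 0.02953 inHg/hPa = 0.0501 inHg/h.

0.0501 inHg per hour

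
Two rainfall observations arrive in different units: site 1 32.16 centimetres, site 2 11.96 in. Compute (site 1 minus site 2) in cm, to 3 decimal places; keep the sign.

site 2: 11.96 in = 30.37840 cm.
Difference: 32.16000 − 30.37840 = 1.782 cm.

1.782 cm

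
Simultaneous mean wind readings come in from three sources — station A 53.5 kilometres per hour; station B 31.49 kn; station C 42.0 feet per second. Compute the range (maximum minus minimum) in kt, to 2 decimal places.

6.61 kt

station A: 53.5 km/h = 28.8877 kt.
station C: 42.0 ft/s = 24.8843 kt.
Spread: 31.4900 − 24.8843 = 6.61 kt.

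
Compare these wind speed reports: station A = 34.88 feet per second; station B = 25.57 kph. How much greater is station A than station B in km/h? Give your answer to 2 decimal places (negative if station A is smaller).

12.70 km/h

station A: 34.88 ft/s = 38.2731 km/h.
Difference: 38.2731 − 25.5700 = 12.70 km/h.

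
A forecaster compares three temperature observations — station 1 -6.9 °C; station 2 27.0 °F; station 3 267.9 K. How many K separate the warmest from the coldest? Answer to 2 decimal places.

station 2: 27.0 °F = -2.778 °C.
station 3: 267.9 K = -5.250 °C.
Spread: (-2.778) − (-6.900) = 4.122 °C.

4.12 K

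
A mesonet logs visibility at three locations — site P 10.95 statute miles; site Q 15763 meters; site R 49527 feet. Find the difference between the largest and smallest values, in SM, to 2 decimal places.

site Q: 15763 m = 9.7947 SM.
site R: 49527 ft = 9.3801 SM.
Spread: 10.9500 − 9.3801 = 1.57 SM.

1.57 SM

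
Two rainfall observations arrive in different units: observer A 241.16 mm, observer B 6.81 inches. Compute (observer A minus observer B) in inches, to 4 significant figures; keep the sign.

2.684 in

observer A: 241.16 mm = 9.49449 in.
Difference: 9.49449 − 6.81000 = 2.684 in.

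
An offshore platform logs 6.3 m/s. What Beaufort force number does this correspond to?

6.3 m/s lies in the Beaufort 4 band (moderate breeze, 5.5–7.9 m/s).

Beaufort force 4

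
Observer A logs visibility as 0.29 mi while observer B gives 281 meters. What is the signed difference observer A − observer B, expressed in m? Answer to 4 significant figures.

observer A: 0.29 SM = 466.710 m.
Difference: 466.710 − 281.000 = 185.7 m.

185.7 m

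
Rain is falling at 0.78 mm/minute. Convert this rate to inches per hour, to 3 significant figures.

0.78 mm/minute × 0.0393701 in/mm × 60 minute/hour = 1.84 in/hour.

1.84 in/hour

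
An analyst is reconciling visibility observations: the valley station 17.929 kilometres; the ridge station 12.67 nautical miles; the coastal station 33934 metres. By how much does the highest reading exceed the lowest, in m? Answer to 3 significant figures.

the valley station: 17.929 km = 17929.00 m.
the ridge station: 12.67 nmi = 23464.84 m.
Spread: 33934.00 − 17929.00 = 16000 m.

16000 m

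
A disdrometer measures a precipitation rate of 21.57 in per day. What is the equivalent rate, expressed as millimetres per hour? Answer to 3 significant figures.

22.8 mm/hour

21.57 in/day × 25.4 mm/in × 0.0416667 day/hour = 22.8 mm/hour.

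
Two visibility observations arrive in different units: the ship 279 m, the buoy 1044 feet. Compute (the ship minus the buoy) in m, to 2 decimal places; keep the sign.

the buoy: 1044 ft = 318.2112 m.
Difference: 279.0000 − 318.2112 = -39.21 m.

-39.21 m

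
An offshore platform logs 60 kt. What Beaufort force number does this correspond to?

60 kt lies in the Beaufort 11 band (violent storm, 56–63 kt).

Beaufort force 11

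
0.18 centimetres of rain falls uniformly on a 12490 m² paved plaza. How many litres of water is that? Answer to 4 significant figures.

22480 litres

Depth: 0.18 cm × 10 = 1.8 mm.
1 mm over 1 m² is 1 L, so volume = 1.8 × 12490 = 22482 L ≈ 22480 L.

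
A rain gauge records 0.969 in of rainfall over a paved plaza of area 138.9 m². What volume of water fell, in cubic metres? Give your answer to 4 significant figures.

Depth: 0.969 in × 25.4 = 24.6126 mm.
1 mm over 1 m² is 1 L, so volume = 24.6126 × 138.9 = 3418.6901 L = 3.419 m³.

3.419 cubic metres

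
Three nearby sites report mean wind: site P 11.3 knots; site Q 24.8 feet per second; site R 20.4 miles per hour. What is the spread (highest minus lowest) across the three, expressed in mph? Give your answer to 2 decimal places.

site P: 11.3 kt = 13.0038 mph.
site Q: 24.8 ft/s = 16.9091 mph.
Spread: 20.4000 − 13.0038 = 7.40 mph.

7.40 mph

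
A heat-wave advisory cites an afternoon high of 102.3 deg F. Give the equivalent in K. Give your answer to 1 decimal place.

First to °C: 39.06 °C.
Then to K: 312.2 K.

312.2 K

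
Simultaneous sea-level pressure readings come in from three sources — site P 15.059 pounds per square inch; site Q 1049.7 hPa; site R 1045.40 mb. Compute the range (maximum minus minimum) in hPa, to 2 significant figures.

11 hPa

site P: 15.059 psi = 1038.28 hPa.
site R: 1045.40 mb = 1045.40 hPa.
Spread: 1049.70 − 1038.28 = 11 hPa.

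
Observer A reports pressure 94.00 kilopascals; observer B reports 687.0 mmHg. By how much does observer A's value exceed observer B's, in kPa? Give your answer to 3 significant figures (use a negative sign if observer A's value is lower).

2.41 kPa

observer B: 687.0 mmHg = 91.5925 kPa.
Difference: 94.0000 − 91.5925 = 2.41 kPa.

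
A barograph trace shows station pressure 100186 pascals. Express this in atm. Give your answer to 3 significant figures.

1 Pa = 9.86923e-06 atm, so 100186 × 9.86923e-06 = 0.989 atm.

0.989 atm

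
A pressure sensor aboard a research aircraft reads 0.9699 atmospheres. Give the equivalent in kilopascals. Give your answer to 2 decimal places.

98.28 kPa

1 atm = 101.325 kPa, so 0.9699 × 101.325 = 98.28 kPa.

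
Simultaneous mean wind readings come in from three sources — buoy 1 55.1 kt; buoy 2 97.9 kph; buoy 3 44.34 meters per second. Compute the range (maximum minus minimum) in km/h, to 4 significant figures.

61.72 km/h

buoy 1: 55.1 kt = 102.0452 km/h.
buoy 3: 44.34 m/s = 159.6240 km/h.
Spread: 159.6240 − 97.9000 = 61.72 km/h.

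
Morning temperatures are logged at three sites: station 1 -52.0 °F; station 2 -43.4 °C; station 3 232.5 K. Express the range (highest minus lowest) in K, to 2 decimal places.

6.02 K

station 1: -52.0 °F = -46.667 °C.
station 3: 232.5 K = -40.650 °C.
Spread: (-40.650) − (-46.667) = 6.017 °C.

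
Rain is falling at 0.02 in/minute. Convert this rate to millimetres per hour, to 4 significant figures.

0.02 in/minute × 25.4 mm/in × 60 minute/hour = 30.48 mm/hour.

30.48 mm/hour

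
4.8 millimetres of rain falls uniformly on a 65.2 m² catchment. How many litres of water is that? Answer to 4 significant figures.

313.0 litres

1 mm over 1 m² is 1 L, so volume = 4.8 × 65.2 = 312.96 L ≈ 313.0 L.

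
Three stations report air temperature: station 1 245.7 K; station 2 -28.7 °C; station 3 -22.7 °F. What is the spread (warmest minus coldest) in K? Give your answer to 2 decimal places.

2.94 K

station 1: 245.7 K = -27.450 °C.
station 3: -22.7 °F = -30.389 °C.
Spread: (-27.450) − (-30.389) = 2.939 °C.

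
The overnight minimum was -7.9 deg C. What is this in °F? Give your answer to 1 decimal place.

17.8 °F

°F = °C × 9/5 + 32 = -7.9 × 1.8 + 32 = 17.8 °F.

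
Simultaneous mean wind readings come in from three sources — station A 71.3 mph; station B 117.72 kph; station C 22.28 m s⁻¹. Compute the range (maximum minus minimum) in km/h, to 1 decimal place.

station A: 71.3 mph = 114.746 km/h.
station C: 22.28 m/s = 80.208 km/h.
Spread: 117.720 − 80.208 = 37.5 km/h.

37.5 km/h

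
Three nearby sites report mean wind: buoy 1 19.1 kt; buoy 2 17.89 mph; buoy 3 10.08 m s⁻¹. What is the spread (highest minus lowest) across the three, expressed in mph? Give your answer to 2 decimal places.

4.66 mph

buoy 1: 19.1 kt = 21.9799 mph.
buoy 3: 10.08 m/s = 22.5483 mph.
Spread: 22.5483 − 17.8900 = 4.66 mph.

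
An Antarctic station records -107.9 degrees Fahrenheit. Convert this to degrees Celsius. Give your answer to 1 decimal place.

-77.7 °C

°C = (°F − 32) × 5/9 = (-107.9 − 32) / 1.8 = -77.7 °C.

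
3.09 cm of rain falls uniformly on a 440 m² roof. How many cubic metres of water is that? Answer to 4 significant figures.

Depth: 3.09 cm × 10 = 30.9 mm.
1 mm over 1 m² is 1 L, so volume = 30.9 × 440 = 13596 L = 13.60 m³.

13.60 cubic metres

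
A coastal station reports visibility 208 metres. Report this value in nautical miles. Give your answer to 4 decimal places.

1 m = 0.000539957 nmi, so 208 × 0.000539957 = 0.1123 nmi.

0.1123 nmi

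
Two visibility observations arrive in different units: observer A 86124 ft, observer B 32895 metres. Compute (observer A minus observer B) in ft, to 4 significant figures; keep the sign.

observer B: 32895 m = 107923.23 ft.
Difference: 86124.00 − 107923.23 = -21800 ft.

-21800 ft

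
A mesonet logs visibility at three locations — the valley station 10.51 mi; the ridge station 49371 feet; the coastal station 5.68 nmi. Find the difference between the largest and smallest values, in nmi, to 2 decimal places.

the valley station: 10.51 SM = 9.1329 nmi.
the ridge station: 49371 ft = 8.1254 nmi.
Spread: 9.1329 − 5.6800 = 3.45 nmi.

3.45 nmi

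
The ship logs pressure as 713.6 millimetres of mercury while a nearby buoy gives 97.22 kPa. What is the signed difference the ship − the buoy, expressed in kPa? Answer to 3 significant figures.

-2.08 kPa

the ship: 713.6 mmHg = 95.1389 kPa.
Difference: 95.1389 − 97.2200 = -2.08 kPa.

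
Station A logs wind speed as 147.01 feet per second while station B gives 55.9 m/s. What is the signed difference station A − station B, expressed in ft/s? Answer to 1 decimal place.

station B: 55.9 m/s = 183.399 ft/s.
Difference: 147.010 − 183.399 = -36.4 ft/s.

-36.4 ft/s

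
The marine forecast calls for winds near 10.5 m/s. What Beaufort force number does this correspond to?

Beaufort force 5

10.5 m/s lies in the Beaufort 5 band (fresh breeze, 8.0–10.7 m/s).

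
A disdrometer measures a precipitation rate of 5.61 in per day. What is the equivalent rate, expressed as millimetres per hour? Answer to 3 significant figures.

5.61 in/day × 25.4 mm/in × 0.0416667 day/hour = 5.94 mm/hour.

5.94 mm/hour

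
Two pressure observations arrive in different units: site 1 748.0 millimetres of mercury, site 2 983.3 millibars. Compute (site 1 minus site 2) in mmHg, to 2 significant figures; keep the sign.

10 mmHg

site 2: 983.3 mb = 737.54 mmHg.
Difference: 748.00 − 737.54 = 10 mmHg.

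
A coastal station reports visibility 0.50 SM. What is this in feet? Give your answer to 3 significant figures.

1 SM = 5280 ft, so 0.50 × 5280 = 2640 ft.

2640 ft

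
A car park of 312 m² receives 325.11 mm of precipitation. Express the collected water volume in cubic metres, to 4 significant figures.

101.4 cubic metres

1 mm over 1 m² is 1 L, so volume = 325.11 × 312 = 101434.32 L = 101.4 m³.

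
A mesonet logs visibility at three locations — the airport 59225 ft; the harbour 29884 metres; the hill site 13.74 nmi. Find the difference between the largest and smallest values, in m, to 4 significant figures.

the airport: 59225 ft = 18051.78 m.
the hill site: 13.74 nmi = 25446.48 m.
Spread: 29884.00 − 18051.78 = 11830 m.

11830 m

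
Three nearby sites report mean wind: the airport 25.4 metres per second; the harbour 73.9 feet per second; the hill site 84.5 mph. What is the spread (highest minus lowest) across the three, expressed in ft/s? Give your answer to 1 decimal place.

the airport: 25.4 m/s = 83.333 ft/s.
the hill site: 84.5 mph = 123.933 ft/s.
Spread: 123.933 − 73.900 = 50.0 ft/s.

50.0 ft/s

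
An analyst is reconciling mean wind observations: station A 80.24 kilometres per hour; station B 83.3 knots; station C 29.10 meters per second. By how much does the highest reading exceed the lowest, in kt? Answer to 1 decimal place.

station A: 80.24 km/h = 43.326 kt.
station C: 29.10 m/s = 56.566 kt.
Spread: 83.300 − 43.326 = 40.0 kt.

40.0 kt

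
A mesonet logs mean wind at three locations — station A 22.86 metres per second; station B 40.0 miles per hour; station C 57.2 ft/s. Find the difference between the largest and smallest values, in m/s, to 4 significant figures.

5.425 m/s

station B: 40.0 mph = 17.88160 m/s.
station C: 57.2 ft/s = 17.43456 m/s.
Spread: 22.86000 − 17.43456 = 5.425 m/s.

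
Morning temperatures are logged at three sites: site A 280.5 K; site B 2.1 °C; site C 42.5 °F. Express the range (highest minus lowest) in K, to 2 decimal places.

5.25 K

site A: 280.5 K = 7.350 °C.
site C: 42.5 °F = 5.833 °C.
Spread: 7.350 − 2.100 = 5.250 °C.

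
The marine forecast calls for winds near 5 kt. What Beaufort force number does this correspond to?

Beaufort force 2

5 kt lies in the Beaufort 2 band (light breeze, 4–6 kt).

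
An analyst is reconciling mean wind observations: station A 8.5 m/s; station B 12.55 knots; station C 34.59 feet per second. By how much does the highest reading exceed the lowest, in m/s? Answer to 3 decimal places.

4.087 m/s

station B: 12.55 kt = 6.45628 m/s.
station C: 34.59 ft/s = 10.54303 m/s.
Spread: 10.54303 − 6.45628 = 4.087 m/s.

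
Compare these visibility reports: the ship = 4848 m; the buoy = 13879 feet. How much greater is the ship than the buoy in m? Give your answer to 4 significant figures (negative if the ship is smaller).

617.7 m

the buoy: 13879 ft = 4230.319 m.
Difference: 4848.000 − 4230.319 = 617.7 m.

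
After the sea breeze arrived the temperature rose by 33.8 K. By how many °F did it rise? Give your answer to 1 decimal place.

60.8 °F

A change of 1 °C equals a change of 1.8 °F: Δ°F = 33.8 × 1.8 = 60.8 °F.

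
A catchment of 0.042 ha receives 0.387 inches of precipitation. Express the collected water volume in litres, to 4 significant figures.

4129 litres

Depth: 0.387 in × 25.4 = 9.8298 mm.
Area: 0.042 ha = 420 m².
1 mm over 1 m² is 1 L, so volume = 9.8298 × 420 = 4128.516 L ≈ 4129 L.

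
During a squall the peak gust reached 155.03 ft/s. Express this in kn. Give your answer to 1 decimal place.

1 ft/s = 0.592484 kt, so 155.03 × 0.592484 = 91.9 kt.

91.9 kt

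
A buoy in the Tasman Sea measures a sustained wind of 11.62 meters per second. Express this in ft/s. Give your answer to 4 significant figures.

38.12 ft/s

1 m/s = 3.28084 ft/s, so 11.62 × 3.28084 = 38.12 ft/s.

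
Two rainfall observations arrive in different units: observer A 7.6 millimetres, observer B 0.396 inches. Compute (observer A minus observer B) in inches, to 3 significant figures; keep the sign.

-0.0968 in

observer A: 7.6 mm = 0.299213 in.
Difference: 0.299213 − 0.396000 = -0.0968 in.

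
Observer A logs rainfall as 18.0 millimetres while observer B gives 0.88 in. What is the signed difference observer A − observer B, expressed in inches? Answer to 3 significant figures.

observer A: 18.0 mm = 0.70866 in.
Difference: 0.70866 − 0.88000 = -0.171 in.

-0.171 in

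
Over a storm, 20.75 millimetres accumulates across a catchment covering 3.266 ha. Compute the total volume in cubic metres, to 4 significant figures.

Area: 3.266 ha = 32660 m².
1 mm over 1 m² is 1 L, so volume = 20.75 × 32660 = 677695 L = 677.7 m³.

677.7 cubic metres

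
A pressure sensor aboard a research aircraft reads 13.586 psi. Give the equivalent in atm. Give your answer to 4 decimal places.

0.9245 atm

1 psi = 0.068046 atm, so 13.586 × 0.068046 = 0.9245 atm.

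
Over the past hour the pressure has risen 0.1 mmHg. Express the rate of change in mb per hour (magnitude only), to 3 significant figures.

0.1 mmHg / 1 h × 1.33322 mb/mmHg = 0.133 mb/h.

0.133 mb per hour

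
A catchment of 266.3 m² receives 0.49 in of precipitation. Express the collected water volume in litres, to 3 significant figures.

3310 litres

Depth: 0.49 in × 25.4 = 12.446 mm.
1 mm over 1 m² is 1 L, so volume = 12.446 × 266.3 = 3314.3698 L ≈ 3310 L.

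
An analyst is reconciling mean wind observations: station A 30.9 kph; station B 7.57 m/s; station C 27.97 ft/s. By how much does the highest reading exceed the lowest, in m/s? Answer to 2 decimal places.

1.01 m/s

station A: 30.9 km/h = 8.5833 m/s.
station C: 27.97 ft/s = 8.5253 m/s.
Spread: 8.5833 − 7.5700 = 1.01 m/s.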